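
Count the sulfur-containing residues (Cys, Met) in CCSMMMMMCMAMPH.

10

Matching residues: C1, C2, M4, M5, M6, M7, M8, C9, M10, M12.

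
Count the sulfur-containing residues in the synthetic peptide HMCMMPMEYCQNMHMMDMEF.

10

The sulfur-bearing residues are cysteine (–SH) and methionine (–S–CH₃).
Matching residues: M2, C3, M4, M5, M7, C10, M13, M15, M16, M18.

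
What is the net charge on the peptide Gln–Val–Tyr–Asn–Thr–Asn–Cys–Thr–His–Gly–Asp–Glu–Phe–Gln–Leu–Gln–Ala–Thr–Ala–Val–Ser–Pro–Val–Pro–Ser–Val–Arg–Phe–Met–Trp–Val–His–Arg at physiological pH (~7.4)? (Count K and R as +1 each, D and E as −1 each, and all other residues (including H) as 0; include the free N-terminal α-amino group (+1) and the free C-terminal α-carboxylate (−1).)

Positive (K, R): Arg27, Arg33 → +2.
Negative (D, E): Asp11, Glu12 → −2.
The N-terminus (+1) and C-terminus (−1) cancel.
Net charge = (+2) + (−2) = 0.

0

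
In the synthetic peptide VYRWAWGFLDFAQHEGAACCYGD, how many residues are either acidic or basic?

5

Acidic: D, E. Basic: H, K, R.
Acidic residues here: D10, E15, D23 (3).
Basic residues here: R3, H14 (2).
The two groups share no amino acid, so total = 3 + 2 = 5.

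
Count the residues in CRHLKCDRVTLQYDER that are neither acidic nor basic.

Acidic: D, E. Basic: K, R, H. All other residues are neither.
Matching residues: C1, L4, C6, V9, T10, L11, Q12, Y13.

8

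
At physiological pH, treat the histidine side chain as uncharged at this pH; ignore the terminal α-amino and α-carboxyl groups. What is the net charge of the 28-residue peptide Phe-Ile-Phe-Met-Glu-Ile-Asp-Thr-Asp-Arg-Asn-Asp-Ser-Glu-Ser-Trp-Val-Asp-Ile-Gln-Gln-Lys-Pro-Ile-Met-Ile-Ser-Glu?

-5

The side chains ionized at physiological pH are Lys/Arg (+1) and Asp/Glu (−1); with His treated as neutral, nothing else contributes.
Positive (K, R): Arg10, Lys22 → +2.
Negative (D, E): Glu5, Asp7, Asp9, Asp12, Glu14, Asp18, Glu28 → −7.
Net charge = (+2) + (−7) = −5.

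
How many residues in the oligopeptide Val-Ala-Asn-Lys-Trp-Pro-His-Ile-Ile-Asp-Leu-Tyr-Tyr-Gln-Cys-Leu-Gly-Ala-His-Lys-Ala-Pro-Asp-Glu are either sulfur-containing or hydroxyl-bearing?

Sulfur-containing: C, M. Hydroxyl-bearing: S, T, Y.
Sulfur-containing residues here: Cys15 (1).
Hydroxyl-bearing residues here: Tyr12, Tyr13 (2).
The two groups share no amino acid, so total = 1 + 2 = 3.

3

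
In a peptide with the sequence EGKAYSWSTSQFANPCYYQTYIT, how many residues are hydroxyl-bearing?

S, T, and Y are the three residues with a side-chain hydroxyl.
Matching residues: Y5, S6, S8, T9, S10, Y17, Y18, T20, Y21, T23.

10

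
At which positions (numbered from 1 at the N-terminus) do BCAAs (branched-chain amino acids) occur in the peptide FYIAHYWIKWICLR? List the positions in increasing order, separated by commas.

3, 8, 11, 13

The BCAAs are Val, Leu, and Ile — aliphatic side chains with a branch point.
Matching residues: I3, I8, I11, L13.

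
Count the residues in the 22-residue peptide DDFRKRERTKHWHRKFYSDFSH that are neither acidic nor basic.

8

Acidic: D, E. Basic: K, R, H. All other residues are neither.
Matching residues: F3, T9, W12, F16, Y17, S18, F20, S21.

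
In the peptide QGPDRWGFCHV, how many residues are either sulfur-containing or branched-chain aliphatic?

2

Sulfur-containing: C, M. Branched-chain aliphatic: I, L, V.
Sulfur-containing residues here: C9 (1).
Branched-chain aliphatic residues here: V11 (1).
The two groups share no amino acid, so total = 1 + 1 = 2.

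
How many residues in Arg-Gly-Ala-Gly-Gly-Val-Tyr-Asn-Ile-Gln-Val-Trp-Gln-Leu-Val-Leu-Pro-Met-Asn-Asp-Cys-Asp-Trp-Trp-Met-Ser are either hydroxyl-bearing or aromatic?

5

Hydroxyl-bearing: S, T, Y. Aromatic: F, W, Y.
Hydroxyl-bearing residues here: Tyr7, Ser26 (2).
Aromatic residues here: Tyr7, Trp12, Trp23, Trp24 (4).
Y is in both groups, so the 1 Y residue must not be double-counted.
Total = 2 + 4 − 1 = 5.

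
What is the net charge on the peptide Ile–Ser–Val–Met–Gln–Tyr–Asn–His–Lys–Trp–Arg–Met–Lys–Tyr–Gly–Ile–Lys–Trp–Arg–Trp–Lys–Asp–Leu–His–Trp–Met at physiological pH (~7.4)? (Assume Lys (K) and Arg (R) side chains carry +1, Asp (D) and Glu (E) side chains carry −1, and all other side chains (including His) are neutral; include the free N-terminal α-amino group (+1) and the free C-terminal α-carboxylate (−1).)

+5

Positive (K, R): Lys9, Arg11, Lys13, Lys17, Arg19, Lys21 → +6.
Negative (D, E): Asp22 → −1.
The N-terminus (+1) and C-terminus (−1) cancel.
Net charge = (+6) + (−1) = +5.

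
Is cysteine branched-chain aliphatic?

No

The BCAAs are Val, Leu, and Ile — aliphatic side chains with a branch point.
Cysteine is not in this group.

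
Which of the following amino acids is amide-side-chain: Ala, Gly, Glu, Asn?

Asn

Asparagine (N) and glutamine (Q) have uncharged amide side chains.
Of the listed options, only Asn belongs to this group.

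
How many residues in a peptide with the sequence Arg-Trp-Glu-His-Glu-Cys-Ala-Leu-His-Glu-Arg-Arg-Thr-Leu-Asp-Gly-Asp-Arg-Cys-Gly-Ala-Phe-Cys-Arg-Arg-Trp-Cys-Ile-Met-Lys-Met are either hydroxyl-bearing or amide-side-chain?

Hydroxyl-bearing: S, T, Y. Amide-side-chain: N, Q.
Hydroxyl-bearing residues here: Thr13 (1).
Amide-side-chain residues here: none (0).
The two groups share no amino acid, so total = 1 + 0 = 1.

1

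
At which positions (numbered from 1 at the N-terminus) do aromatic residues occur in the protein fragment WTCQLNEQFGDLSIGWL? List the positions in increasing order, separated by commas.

F, W, and Y each carry an aromatic ring on the side chain.
Matching residues: W1, F9, W16.

1, 9, 16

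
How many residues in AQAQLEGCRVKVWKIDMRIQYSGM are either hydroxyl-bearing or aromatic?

Hydroxyl-bearing: S, T, Y. Aromatic: F, W, Y.
Hydroxyl-bearing residues here: Y21, S22 (2).
Aromatic residues here: W13, Y21 (2).
Y is in both groups, so the 1 Y residue must not be double-counted.
Total = 2 + 2 − 1 = 3.

3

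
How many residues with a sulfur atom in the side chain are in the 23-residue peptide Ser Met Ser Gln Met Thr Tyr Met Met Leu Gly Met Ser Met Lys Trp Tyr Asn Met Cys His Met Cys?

10

Cysteine (C, thiol) and methionine (M, thioether) are the two sulfur-containing amino acids.
Matching residues: Met2, Met5, Met8, Met9, Met12, Met14, Met19, Cys20, Met22, Cys23.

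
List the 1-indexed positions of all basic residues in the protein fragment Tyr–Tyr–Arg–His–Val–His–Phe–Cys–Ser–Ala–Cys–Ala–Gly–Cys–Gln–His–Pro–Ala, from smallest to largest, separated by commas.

K, R, and H are the three residues with basic side chains (ε-amine, guanidinium, and imidazole respectively).
Matching residues: Arg3, His4, His6, His16.

3, 4, 6, 16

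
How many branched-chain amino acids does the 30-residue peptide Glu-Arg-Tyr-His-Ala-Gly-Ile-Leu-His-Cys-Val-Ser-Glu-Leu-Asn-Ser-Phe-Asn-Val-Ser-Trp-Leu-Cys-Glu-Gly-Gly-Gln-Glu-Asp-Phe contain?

6

The BCAAs are Val, Leu, and Ile — aliphatic side chains with a branch point.
Matching residues: Ile7, Leu8, Val11, Leu14, Val19, Leu22.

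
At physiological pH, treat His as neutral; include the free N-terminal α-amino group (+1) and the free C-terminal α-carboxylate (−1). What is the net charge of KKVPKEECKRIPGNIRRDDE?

Near pH 7.4, K and R contribute +1 each, D and E contribute −1 each, and every other side chain (His included, as stated) is uncharged.
Positive (K, R): K1, K2, K5, K9, R10, R16, R17 → +7.
Negative (D, E): E6, E7, D18, D19, E20 → −5.
The N-terminus (+1) and C-terminus (−1) cancel.
Net charge = (+7) + (−5) = +2.

+2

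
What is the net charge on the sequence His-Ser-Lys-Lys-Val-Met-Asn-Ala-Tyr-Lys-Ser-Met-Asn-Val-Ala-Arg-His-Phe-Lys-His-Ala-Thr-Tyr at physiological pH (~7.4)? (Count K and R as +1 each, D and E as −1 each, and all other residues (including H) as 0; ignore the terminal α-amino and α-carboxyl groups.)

Positive (K, R): Lys3, Lys4, Lys10, Arg16, Lys19 → +5.
Negative (D, E): none → −0.
Net charge = (+5) + (−0) = +5.

+5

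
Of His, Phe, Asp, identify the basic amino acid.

His

Lysine (K), arginine (R), and histidine (H) have basic, nitrogen-containing side chains.
Of the listed options, only His belongs to this group.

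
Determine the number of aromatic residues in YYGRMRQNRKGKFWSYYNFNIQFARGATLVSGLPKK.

8

F, W, and Y each carry an aromatic ring on the side chain.
Matching residues: Y1, Y2, F13, W14, Y16, Y17, F19, F23.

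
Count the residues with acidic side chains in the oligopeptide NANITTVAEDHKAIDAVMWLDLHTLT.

Only D (aspartate) and E (glutamate) carry a side-chain carboxylic acid.
Matching residues: E9, D10, D15, D21.

4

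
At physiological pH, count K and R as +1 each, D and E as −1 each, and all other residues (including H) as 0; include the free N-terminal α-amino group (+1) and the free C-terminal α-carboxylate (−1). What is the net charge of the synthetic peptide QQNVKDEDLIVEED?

Positive (K, R): K5 → +1.
Negative (D, E): D6, E7, D8, E12, E13, D14 → −6.
The N-terminus (+1) and C-terminus (−1) cancel.
Net charge = (+1) + (−6) = −5.

-5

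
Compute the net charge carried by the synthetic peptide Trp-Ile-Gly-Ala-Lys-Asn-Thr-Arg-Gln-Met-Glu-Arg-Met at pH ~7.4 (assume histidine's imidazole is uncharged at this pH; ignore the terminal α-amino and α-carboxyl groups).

The side chains ionized at physiological pH are Lys/Arg (+1) and Asp/Glu (−1); with His treated as neutral, nothing else contributes.
Positive (K, R): Lys5, Arg8, Arg12 → +3.
Negative (D, E): Glu11 → −1.
Net charge = (+3) + (−1) = +2.

+2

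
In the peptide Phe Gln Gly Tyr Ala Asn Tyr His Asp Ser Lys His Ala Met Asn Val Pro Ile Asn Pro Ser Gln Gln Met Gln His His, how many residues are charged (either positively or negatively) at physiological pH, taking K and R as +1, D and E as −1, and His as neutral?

Charged side chains at pH ~7.4: K, R (positive); D, E (negative).
Matching residues: Asp9, Lys11.

2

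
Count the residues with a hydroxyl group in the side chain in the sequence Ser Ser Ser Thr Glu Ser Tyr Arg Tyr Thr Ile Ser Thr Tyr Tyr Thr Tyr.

14

S, T, and Y are the three residues with a side-chain hydroxyl.
Matching residues: Ser1, Ser2, Ser3, Thr4, Ser6, Tyr7, Tyr9, Thr10, Ser12, Thr13, Tyr14, Tyr15, Thr16, Tyr17.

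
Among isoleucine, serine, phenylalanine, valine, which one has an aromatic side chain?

phenylalanine

Phenylalanine (F), tryptophan (W), and tyrosine (Y) have aromatic ring side chains.
Of the listed options, only phenylalanine belongs to this group.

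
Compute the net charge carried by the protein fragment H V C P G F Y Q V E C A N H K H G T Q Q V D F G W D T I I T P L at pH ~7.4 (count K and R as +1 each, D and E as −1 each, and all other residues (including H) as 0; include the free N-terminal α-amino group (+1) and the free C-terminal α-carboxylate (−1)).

Positive (K, R): K15 → +1.
Negative (D, E): E10, D22, D26 → −3.
The N-terminus (+1) and C-terminus (−1) cancel.
Net charge = (+1) + (−3) = −2.

-2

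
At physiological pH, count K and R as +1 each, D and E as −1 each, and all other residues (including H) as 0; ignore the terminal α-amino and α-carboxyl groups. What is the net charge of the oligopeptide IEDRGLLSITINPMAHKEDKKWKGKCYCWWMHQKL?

+3

Positive (K, R): R4, K17, K20, K21, K23, K25, K34 → +7.
Negative (D, E): E2, D3, E18, D19 → −4.
Net charge = (+7) + (−4) = +3.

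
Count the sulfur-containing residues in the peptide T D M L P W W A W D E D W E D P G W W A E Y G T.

Only Cys (C) and Met (M) have a sulfur atom in the side chain.
Matching residues: M3.

1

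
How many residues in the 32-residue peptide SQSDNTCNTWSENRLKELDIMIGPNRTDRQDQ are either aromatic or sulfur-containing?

Aromatic: F, W, Y. Sulfur-containing: C, M.
Aromatic residues here: W10 (1).
Sulfur-containing residues here: C7, M21 (2).
The two groups share no amino acid, so total = 1 + 2 = 3.

3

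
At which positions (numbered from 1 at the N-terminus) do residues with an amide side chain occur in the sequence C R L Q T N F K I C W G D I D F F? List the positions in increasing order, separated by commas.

4, 6

Only N (asparagine) and Q (glutamine) carry a side-chain carboxamide.
Matching residues: Q4, N6.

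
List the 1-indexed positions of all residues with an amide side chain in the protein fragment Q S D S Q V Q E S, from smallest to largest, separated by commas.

1, 5, 7

Asparagine (N) and glutamine (Q) have uncharged amide side chains.
Matching residues: Q1, Q5, Q7.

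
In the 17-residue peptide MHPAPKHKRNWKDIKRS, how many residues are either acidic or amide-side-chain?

Acidic: D, E. Amide-side-chain: N, Q.
Acidic residues here: D13 (1).
Amide-side-chain residues here: N10 (1).
The two groups share no amino acid, so total = 1 + 1 = 2.

2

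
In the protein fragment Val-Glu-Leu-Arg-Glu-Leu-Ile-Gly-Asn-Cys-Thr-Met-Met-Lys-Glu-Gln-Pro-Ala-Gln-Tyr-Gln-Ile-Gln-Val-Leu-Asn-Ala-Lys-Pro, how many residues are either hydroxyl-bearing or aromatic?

Hydroxyl-bearing: S, T, Y. Aromatic: F, W, Y.
Hydroxyl-bearing residues here: Thr11, Tyr20 (2).
Aromatic residues here: Tyr20 (1).
Y is in both groups, so the 1 Y residue must not be double-counted.
Total = 2 + 1 − 1 = 2.

2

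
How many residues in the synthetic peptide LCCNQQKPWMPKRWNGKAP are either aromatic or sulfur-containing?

5

Aromatic: F, W, Y. Sulfur-containing: C, M.
Aromatic residues here: W9, W14 (2).
Sulfur-containing residues here: C2, C3, M10 (3).
The two groups share no amino acid, so total = 2 + 3 = 5.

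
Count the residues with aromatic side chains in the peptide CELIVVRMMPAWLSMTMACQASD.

Phenylalanine (F), tryptophan (W), and tyrosine (Y) have aromatic ring side chains.
Matching residues: W12.

1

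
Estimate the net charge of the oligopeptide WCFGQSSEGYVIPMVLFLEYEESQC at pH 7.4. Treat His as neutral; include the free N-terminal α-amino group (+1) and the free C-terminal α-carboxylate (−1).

Near pH 7.4, K and R contribute +1 each, D and E contribute −1 each, and every other side chain (His included, as stated) is uncharged.
Positive (K, R): none → +0.
Negative (D, E): E8, E19, E21, E22 → −4.
The N-terminus (+1) and C-terminus (−1) cancel.
Net charge = (+0) + (−4) = −4.

-4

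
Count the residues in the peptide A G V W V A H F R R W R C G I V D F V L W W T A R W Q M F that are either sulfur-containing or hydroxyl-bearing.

3

Sulfur-containing: C, M. Hydroxyl-bearing: S, T, Y.
Sulfur-containing residues here: C13, M28 (2).
Hydroxyl-bearing residues here: T23 (1).
The two groups share no amino acid, so total = 2 + 1 = 3.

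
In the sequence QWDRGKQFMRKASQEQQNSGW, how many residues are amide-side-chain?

Asparagine (N) and glutamine (Q) have uncharged amide side chains.
Matching residues: Q1, Q7, Q14, Q16, Q17, N18.

6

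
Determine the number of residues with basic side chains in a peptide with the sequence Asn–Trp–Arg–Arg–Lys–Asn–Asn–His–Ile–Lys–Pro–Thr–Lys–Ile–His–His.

8

The basic amino acids are Lys (K), Arg (R), and His (H).
Matching residues: Arg3, Arg4, Lys5, His8, Lys10, Lys13, His15, His16.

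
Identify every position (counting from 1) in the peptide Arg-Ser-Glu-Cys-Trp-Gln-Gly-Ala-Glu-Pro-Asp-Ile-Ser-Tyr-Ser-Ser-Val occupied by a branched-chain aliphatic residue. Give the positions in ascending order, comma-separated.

V, L, and I make up the branched-chain aliphatic group.
Matching residues: Ile12, Val17.

12, 17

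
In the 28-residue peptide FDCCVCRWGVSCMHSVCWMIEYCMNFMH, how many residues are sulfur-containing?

10

Only Cys (C) and Met (M) have a sulfur atom in the side chain.
Matching residues: C3, C4, C6, C12, M13, C17, M19, C23, M24, M27.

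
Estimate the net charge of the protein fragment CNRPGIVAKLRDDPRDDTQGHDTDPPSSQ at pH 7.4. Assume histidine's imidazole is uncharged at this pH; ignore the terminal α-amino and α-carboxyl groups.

-2

Near pH 7.4, K and R contribute +1 each, D and E contribute −1 each, and every other side chain (His included, as stated) is uncharged.
Positive (K, R): R3, K9, R11, R15 → +4.
Negative (D, E): D12, D13, D16, D17, D22, D24 → −6.
Net charge = (+4) + (−6) = −2.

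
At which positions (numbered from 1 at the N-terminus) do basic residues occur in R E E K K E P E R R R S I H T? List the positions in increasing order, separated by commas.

Lysine (K), arginine (R), and histidine (H) have basic, nitrogen-containing side chains.
Matching residues: R1, K4, K5, R9, R10, R11, H14.

1, 4, 5, 9, 10, 11, 14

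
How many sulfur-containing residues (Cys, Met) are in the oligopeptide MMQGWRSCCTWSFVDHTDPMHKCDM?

Matching residues: M1, M2, C8, C9, M20, C23, M25.

7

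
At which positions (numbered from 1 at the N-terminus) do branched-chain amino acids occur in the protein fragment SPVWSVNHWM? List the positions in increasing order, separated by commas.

V, L, and I make up the branched-chain aliphatic group.
Matching residues: V3, V6.

3, 6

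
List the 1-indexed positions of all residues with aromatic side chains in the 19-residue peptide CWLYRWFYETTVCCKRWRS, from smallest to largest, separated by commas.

The aromatic amino acids are Phe (F, benzyl), Trp (W, indole), and Tyr (Y, phenol).
Matching residues: W2, Y4, W6, F7, Y8, W17.

2, 4, 6, 7, 8, 17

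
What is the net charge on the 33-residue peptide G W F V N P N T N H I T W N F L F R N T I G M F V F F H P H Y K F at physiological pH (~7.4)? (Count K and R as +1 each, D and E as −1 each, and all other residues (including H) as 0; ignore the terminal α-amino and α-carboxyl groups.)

Positive (K, R): R18, K32 → +2.
Negative (D, E): none → −0.
Net charge = (+2) + (−0) = +2.

+2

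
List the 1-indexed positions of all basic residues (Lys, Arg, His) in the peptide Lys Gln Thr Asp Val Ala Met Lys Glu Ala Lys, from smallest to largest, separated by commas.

Matching residues: Lys1, Lys8, Lys11.

1, 8, 11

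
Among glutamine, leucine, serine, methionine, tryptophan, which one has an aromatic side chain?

tryptophan

Phenylalanine (F), tryptophan (W), and tyrosine (Y) have aromatic ring side chains.
Of the listed options, only tryptophan belongs to this group.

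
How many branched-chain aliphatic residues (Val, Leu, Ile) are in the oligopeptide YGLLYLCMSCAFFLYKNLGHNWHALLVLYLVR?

11

Matching residues: L3, L4, L6, L14, L18, L25, L26, V27, L28, L30, V31.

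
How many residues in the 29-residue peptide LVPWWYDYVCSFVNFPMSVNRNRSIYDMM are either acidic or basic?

4

Acidic: D, E. Basic: H, K, R.
Acidic residues here: D7, D27 (2).
Basic residues here: R21, R23 (2).
The two groups share no amino acid, so total = 2 + 2 = 4.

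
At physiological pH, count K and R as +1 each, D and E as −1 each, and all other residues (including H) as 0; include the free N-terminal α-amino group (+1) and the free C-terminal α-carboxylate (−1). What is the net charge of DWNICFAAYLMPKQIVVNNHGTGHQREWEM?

-1

Positive (K, R): K13, R26 → +2.
Negative (D, E): D1, E27, E29 → −3.
The N-terminus (+1) and C-terminus (−1) cancel.
Net charge = (+2) + (−3) = −1.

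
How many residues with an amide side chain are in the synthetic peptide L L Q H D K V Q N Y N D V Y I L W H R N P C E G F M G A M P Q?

Asparagine (N) and glutamine (Q) have uncharged amide side chains.
Matching residues: Q3, Q8, N9, N11, N20, Q31.

6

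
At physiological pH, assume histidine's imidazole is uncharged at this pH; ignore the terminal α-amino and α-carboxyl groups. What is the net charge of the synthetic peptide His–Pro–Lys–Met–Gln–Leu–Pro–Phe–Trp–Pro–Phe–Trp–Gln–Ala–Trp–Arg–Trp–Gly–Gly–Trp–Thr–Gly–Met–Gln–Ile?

The side chains ionized at physiological pH are Lys/Arg (+1) and Asp/Glu (−1); with His treated as neutral, nothing else contributes.
Positive (K, R): Lys3, Arg16 → +2.
Negative (D, E): none → −0.
Net charge = (+2) + (−0) = +2.

+2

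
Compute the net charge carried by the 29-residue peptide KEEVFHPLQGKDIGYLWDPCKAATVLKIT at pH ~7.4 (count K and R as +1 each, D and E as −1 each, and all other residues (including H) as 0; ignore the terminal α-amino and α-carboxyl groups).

0

Positive (K, R): K1, K11, K21, K27 → +4.
Negative (D, E): E2, E3, D12, D18 → −4.
Net charge = (+4) + (−4) = 0.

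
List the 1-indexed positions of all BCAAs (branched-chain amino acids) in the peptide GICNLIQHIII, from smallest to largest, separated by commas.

2, 5, 6, 9, 10, 11

Valine (V), leucine (L), and isoleucine (I) are the branched-chain amino acids.
Matching residues: I2, L5, I6, I9, I10, I11.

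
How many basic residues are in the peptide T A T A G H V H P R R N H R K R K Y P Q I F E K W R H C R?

Lysine (K), arginine (R), and histidine (H) have basic, nitrogen-containing side chains.
Matching residues: H6, H8, R10, R11, H13, R14, K15, R16, K17, K24, R26, H27, R29.

13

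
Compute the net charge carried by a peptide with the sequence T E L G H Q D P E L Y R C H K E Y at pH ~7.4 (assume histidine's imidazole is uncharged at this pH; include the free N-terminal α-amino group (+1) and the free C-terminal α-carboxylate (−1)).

-2

The side chains ionized at physiological pH are Lys/Arg (+1) and Asp/Glu (−1); with His treated as neutral, nothing else contributes.
Positive (K, R): R12, K15 → +2.
Negative (D, E): E2, D7, E9, E16 → −4.
The N-terminus (+1) and C-terminus (−1) cancel.
Net charge = (+2) + (−4) = −2.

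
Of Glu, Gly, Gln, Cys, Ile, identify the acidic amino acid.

The acidic residues are Asp (D) and Glu (E), whose side chains end in a carboxylate group.
Of the listed options, only Glu belongs to this group.

Glu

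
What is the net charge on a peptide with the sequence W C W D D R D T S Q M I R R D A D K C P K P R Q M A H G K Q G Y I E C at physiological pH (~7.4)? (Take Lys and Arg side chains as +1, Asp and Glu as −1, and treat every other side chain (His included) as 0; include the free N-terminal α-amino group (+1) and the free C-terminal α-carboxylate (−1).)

Positive (K, R): R6, R13, R14, K18, K21, R23, K29 → +7.
Negative (D, E): D4, D5, D7, D15, D17, E34 → −6.
The N-terminus (+1) and C-terminus (−1) cancel.
Net charge = (+7) + (−6) = +1.

+1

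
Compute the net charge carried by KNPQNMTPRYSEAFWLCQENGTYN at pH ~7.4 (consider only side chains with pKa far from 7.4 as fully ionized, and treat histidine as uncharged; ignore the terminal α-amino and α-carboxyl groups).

0

Near pH 7.4, K and R contribute +1 each, D and E contribute −1 each, and every other side chain (His included, as stated) is uncharged.
Positive (K, R): K1, R9 → +2.
Negative (D, E): E12, E19 → −2.
Net charge = (+2) + (−2) = 0.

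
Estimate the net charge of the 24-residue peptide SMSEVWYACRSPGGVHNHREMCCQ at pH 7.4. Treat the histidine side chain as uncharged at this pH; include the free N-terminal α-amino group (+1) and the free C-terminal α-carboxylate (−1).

At pH ~7.4 the Lys and Arg side chains are protonated (+1), the Asp and Glu side chains are deprotonated (−1), and with His taken as neutral all other side chains carry no charge.
Positive (K, R): R10, R19 → +2.
Negative (D, E): E4, E20 → −2.
The N-terminus (+1) and C-terminus (−1) cancel.
Net charge = (+2) + (−2) = 0.

0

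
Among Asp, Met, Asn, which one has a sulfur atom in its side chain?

Met

The sulfur-bearing residues are cysteine (–SH) and methionine (–S–CH₃).
Of the listed options, only Met belongs to this group.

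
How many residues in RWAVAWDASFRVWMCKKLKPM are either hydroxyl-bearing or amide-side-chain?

1

Hydroxyl-bearing: S, T, Y. Amide-side-chain: N, Q.
Hydroxyl-bearing residues here: S9 (1).
Amide-side-chain residues here: none (0).
The two groups share no amino acid, so total = 1 + 0 = 1.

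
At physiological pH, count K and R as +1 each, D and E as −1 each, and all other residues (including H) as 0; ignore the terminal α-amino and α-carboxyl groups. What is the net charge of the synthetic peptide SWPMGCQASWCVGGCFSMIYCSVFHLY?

Positive (K, R): none → +0.
Negative (D, E): none → −0.
Net charge = (+0) + (−0) = 0.

0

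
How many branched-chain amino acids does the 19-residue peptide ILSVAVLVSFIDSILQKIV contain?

11

Valine (V), leucine (L), and isoleucine (I) are the branched-chain amino acids.
Matching residues: I1, L2, V4, V6, L7, V8, I11, I14, L15, I18, V19.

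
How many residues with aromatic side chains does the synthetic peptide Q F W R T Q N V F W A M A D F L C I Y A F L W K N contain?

F, W, and Y each carry an aromatic ring on the side chain.
Matching residues: F2, W3, F9, W10, F15, Y19, F21, W23.

8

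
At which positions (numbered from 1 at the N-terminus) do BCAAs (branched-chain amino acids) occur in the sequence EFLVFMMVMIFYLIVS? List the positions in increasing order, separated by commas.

3, 4, 8, 10, 13, 14, 15

Valine (V), leucine (L), and isoleucine (I) are the branched-chain amino acids.
Matching residues: L3, V4, V8, I10, L13, I14, V15.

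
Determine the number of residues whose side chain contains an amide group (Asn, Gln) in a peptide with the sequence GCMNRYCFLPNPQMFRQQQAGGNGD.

7

Matching residues: N4, N11, Q13, Q17, Q18, Q19, N23.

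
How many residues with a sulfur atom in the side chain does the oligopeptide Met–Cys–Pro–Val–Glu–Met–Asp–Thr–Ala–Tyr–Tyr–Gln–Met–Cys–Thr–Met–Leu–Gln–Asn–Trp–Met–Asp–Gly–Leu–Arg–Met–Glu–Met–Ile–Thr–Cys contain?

10

The sulfur-bearing residues are cysteine (–SH) and methionine (–S–CH₃).
Matching residues: Met1, Cys2, Met6, Met13, Cys14, Met16, Met21, Met26, Met28, Cys31.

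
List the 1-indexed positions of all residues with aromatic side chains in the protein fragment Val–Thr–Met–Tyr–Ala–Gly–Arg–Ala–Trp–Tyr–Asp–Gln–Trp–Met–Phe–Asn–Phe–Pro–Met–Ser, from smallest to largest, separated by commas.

F, W, and Y each carry an aromatic ring on the side chain.
Matching residues: Tyr4, Trp9, Tyr10, Trp13, Phe15, Phe17.

4, 9, 10, 13, 15, 17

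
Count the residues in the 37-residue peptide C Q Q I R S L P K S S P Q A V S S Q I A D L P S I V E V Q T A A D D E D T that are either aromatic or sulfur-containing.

1

Aromatic: F, W, Y. Sulfur-containing: C, M.
Aromatic residues here: none (0).
Sulfur-containing residues here: C1 (1).
The two groups share no amino acid, so total = 0 + 1 = 1.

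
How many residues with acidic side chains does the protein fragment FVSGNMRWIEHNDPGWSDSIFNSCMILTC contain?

3

Only D (aspartate) and E (glutamate) carry a side-chain carboxylic acid.
Matching residues: E10, D13, D18.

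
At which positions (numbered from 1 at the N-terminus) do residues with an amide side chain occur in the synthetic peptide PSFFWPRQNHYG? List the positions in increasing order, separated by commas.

Asparagine (N) and glutamine (Q) have uncharged amide side chains.
Matching residues: Q8, N9.

8, 9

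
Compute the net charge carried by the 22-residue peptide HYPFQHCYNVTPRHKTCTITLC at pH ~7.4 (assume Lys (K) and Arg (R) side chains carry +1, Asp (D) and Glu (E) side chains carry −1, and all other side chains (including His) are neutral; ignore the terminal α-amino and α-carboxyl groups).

Positive (K, R): R13, K15 → +2.
Negative (D, E): none → −0.
Net charge = (+2) + (−0) = +2.

+2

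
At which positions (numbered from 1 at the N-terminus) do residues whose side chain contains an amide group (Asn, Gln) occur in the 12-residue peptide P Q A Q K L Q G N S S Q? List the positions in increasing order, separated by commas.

2, 4, 7, 9, 12

Matching residues: Q2, Q4, Q7, N9, Q12.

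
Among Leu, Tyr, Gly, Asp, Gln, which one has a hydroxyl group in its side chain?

Tyr

The –OH-bearing residues are Ser, Thr (aliphatic alcohols), and Tyr (phenol).
Of the listed options, only Tyr belongs to this group.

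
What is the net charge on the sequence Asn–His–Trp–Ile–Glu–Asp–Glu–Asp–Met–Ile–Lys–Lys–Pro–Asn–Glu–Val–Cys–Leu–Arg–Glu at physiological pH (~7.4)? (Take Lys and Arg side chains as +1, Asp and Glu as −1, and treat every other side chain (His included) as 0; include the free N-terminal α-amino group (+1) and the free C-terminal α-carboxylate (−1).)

-3

Positive (K, R): Lys11, Lys12, Arg19 → +3.
Negative (D, E): Glu5, Asp6, Glu7, Asp8, Glu15, Glu20 → −6.
The N-terminus (+1) and C-terminus (−1) cancel.
Net charge = (+3) + (−6) = −3.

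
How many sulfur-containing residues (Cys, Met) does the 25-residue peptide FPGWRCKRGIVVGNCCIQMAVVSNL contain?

Matching residues: C6, C15, C16, M19.

4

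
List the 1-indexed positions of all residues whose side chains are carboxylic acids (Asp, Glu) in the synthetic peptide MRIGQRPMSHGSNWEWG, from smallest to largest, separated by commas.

15

Matching residues: E15.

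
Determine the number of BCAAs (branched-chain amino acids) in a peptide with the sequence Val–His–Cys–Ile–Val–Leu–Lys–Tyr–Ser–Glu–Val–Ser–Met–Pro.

Valine (V), leucine (L), and isoleucine (I) are the branched-chain amino acids.
Matching residues: Val1, Ile4, Val5, Leu6, Val11.

5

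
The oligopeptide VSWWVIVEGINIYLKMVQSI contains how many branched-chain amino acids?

9

Valine (V), leucine (L), and isoleucine (I) are the branched-chain amino acids.
Matching residues: V1, V5, I6, V7, I10, I12, L14, V17, I20.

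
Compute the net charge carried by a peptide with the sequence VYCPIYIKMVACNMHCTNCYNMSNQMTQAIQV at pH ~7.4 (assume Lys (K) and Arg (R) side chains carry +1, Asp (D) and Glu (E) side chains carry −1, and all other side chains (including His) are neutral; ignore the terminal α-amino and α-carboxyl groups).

Positive (K, R): K8 → +1.
Negative (D, E): none → −0.
Net charge = (+1) + (−0) = +1.

+1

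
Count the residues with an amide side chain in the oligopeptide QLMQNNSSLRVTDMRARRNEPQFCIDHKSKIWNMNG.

8

Asparagine (N) and glutamine (Q) have uncharged amide side chains.
Matching residues: Q1, Q4, N5, N6, N19, Q22, N33, N35.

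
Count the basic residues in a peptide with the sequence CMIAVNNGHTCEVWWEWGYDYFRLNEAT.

K, R, and H are the three residues with basic side chains (ε-amine, guanidinium, and imidazole respectively).
Matching residues: H9, R23.

2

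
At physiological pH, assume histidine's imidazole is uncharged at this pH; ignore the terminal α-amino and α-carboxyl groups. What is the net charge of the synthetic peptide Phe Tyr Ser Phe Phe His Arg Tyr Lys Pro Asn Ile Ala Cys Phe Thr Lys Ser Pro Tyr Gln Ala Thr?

Near pH 7.4, K and R contribute +1 each, D and E contribute −1 each, and every other side chain (His included, as stated) is uncharged.
Positive (K, R): Arg7, Lys9, Lys17 → +3.
Negative (D, E): none → −0.
Net charge = (+3) + (−0) = +3.

+3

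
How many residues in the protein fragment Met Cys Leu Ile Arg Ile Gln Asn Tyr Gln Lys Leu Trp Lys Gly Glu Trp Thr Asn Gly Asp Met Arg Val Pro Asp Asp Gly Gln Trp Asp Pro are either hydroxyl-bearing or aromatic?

Hydroxyl-bearing: S, T, Y. Aromatic: F, W, Y.
Hydroxyl-bearing residues here: Tyr9, Thr18 (2).
Aromatic residues here: Tyr9, Trp13, Trp17, Trp30 (4).
Y is in both groups, so the 1 Y residue must not be double-counted.
Total = 2 + 4 − 1 = 5.

5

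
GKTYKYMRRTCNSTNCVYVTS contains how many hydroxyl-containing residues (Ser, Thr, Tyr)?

Matching residues: T3, Y4, Y6, T10, S13, T14, Y18, T20, S21.

9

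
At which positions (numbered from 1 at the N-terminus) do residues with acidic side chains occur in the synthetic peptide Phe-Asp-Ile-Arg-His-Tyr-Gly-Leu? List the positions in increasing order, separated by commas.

Only D (aspartate) and E (glutamate) carry a side-chain carboxylic acid.
Matching residues: Asp2.

2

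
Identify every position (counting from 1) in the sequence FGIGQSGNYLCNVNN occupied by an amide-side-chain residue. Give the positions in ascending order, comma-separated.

5, 8, 12, 14, 15

Asparagine (N) and glutamine (Q) have uncharged amide side chains.
Matching residues: Q5, N8, N12, N14, N15.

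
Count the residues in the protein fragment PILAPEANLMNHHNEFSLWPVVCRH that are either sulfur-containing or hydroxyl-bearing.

3

Sulfur-containing: C, M. Hydroxyl-bearing: S, T, Y.
Sulfur-containing residues here: M10, C23 (2).
Hydroxyl-bearing residues here: S17 (1).
The two groups share no amino acid, so total = 2 + 1 = 3.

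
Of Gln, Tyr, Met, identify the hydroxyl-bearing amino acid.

S, T, and Y are the three residues with a side-chain hydroxyl.
Of the listed options, only Tyr belongs to this group.

Tyr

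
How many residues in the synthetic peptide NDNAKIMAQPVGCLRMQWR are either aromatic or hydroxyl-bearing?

1

Aromatic: F, W, Y. Hydroxyl-bearing: S, T, Y.
Aromatic residues here: W18 (1).
Hydroxyl-bearing residues here: none (0).
(Y belongs to both groups, but none appear in this sequence.) Total = 1 + 0 = 1.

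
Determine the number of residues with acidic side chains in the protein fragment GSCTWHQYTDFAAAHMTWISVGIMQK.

Aspartate (D) and glutamate (E) have carboxylic-acid side chains and are the acidic amino acids.
Matching residues: D10.

1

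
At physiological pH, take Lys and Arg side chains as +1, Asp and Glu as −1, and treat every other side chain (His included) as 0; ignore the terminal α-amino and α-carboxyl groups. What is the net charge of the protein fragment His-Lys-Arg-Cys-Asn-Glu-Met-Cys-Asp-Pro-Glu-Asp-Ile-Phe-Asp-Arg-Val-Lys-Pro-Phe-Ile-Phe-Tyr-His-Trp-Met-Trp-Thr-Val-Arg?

Positive (K, R): Lys2, Arg3, Arg16, Lys18, Arg30 → +5.
Negative (D, E): Glu6, Asp9, Glu11, Asp12, Asp15 → −5.
Net charge = (+5) + (−5) = 0.

0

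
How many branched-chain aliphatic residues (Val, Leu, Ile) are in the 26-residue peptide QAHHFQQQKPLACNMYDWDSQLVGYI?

4

Matching residues: L11, L22, V23, I26.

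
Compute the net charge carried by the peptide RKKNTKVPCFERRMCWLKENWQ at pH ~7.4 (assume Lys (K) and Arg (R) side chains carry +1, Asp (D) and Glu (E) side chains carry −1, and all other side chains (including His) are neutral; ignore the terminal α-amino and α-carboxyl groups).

+5

Positive (K, R): R1, K2, K3, K6, R12, R13, K18 → +7.
Negative (D, E): E11, E19 → −2.
Net charge = (+7) + (−2) = +5.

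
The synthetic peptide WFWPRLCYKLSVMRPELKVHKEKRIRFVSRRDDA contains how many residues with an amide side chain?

0

The amide-side-chain residues are Asn (N) and Gln (Q).
None of the 34 residues belong to this group.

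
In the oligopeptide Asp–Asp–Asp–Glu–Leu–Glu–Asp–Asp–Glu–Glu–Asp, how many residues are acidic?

10

Only D (aspartate) and E (glutamate) carry a side-chain carboxylic acid.
Matching residues: Asp1, Asp2, Asp3, Glu4, Glu6, Asp7, Asp8, Glu9, Glu10, Asp11.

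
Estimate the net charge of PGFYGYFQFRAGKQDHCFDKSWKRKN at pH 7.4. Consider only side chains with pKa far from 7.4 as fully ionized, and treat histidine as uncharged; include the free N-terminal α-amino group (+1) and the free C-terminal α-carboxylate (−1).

At pH ~7.4 the Lys and Arg side chains are protonated (+1), the Asp and Glu side chains are deprotonated (−1), and with His taken as neutral all other side chains carry no charge.
Positive (K, R): R10, K13, K20, K23, R24, K25 → +6.
Negative (D, E): D15, D19 → −2.
The N-terminus (+1) and C-terminus (−1) cancel.
Net charge = (+6) + (−2) = +4.

+4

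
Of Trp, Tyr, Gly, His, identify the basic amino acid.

His

Lysine (K), arginine (R), and histidine (H) have basic, nitrogen-containing side chains.
Of the listed options, only His belongs to this group.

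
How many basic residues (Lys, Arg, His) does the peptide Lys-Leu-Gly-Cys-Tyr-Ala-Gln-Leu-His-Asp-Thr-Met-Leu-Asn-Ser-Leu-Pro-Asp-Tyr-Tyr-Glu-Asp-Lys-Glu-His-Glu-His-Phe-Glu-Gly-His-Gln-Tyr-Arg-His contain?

Matching residues: Lys1, His9, Lys23, His25, His27, His31, Arg34, His35.

8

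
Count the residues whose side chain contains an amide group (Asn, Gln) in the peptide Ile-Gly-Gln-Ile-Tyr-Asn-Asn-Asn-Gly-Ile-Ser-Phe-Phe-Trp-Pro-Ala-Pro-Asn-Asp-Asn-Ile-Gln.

7

Matching residues: Gln3, Asn6, Asn7, Asn8, Asn18, Asn20, Gln22.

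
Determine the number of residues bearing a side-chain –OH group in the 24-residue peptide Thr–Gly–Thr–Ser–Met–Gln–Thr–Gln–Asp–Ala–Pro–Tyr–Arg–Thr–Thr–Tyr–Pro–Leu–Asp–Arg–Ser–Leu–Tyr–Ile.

The –OH-bearing residues are Ser, Thr (aliphatic alcohols), and Tyr (phenol).
Matching residues: Thr1, Thr3, Ser4, Thr7, Tyr12, Thr14, Thr15, Tyr16, Ser21, Tyr23.

10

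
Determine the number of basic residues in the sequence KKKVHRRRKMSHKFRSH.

K, R, and H are the three residues with basic side chains (ε-amine, guanidinium, and imidazole respectively).
Matching residues: K1, K2, K3, H5, R6, R7, R8, K9, H12, K13, R15, H17.

12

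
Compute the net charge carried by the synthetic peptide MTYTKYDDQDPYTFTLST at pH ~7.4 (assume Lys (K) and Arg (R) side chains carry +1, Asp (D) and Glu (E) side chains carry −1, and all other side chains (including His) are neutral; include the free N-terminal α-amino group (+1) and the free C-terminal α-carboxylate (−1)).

-2

Positive (K, R): K5 → +1.
Negative (D, E): D7, D8, D10 → −3.
The N-terminus (+1) and C-terminus (−1) cancel.
Net charge = (+1) + (−3) = −2.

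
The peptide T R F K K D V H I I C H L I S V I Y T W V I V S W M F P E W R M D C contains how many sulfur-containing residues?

4

Only Cys (C) and Met (M) have a sulfur atom in the side chain.
Matching residues: C11, M26, M32, C34.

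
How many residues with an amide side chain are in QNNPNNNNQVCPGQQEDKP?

10

Only N (asparagine) and Q (glutamine) carry a side-chain carboxamide.
Matching residues: Q1, N2, N3, N5, N6, N7, N8, Q9, Q14, Q15.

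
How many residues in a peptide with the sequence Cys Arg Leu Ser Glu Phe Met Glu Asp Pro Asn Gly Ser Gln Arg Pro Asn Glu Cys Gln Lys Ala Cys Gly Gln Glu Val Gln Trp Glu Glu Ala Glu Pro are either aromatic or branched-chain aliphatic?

Aromatic: F, W, Y. Branched-chain aliphatic: I, L, V.
Aromatic residues here: Phe6, Trp29 (2).
Branched-chain aliphatic residues here: Leu3, Val27 (2).
The two groups share no amino acid, so total = 2 + 2 = 4.

4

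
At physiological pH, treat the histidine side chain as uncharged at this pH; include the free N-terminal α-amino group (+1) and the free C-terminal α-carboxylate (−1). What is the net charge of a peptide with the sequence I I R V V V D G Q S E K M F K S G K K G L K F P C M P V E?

At pH ~7.4 the Lys and Arg side chains are protonated (+1), the Asp and Glu side chains are deprotonated (−1), and with His taken as neutral all other side chains carry no charge.
Positive (K, R): R3, K12, K15, K18, K19, K22 → +6.
Negative (D, E): D7, E11, E29 → −3.
The N-terminus (+1) and C-terminus (−1) cancel.
Net charge = (+6) + (−3) = +3.

+3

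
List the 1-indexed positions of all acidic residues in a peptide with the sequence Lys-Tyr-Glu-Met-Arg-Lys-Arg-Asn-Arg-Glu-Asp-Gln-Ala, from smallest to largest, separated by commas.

The acidic residues are Asp (D) and Glu (E), whose side chains end in a carboxylate group.
Matching residues: Glu3, Glu10, Asp11.

3, 10, 11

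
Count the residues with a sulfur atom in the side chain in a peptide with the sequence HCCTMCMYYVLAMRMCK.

Cysteine (C, thiol) and methionine (M, thioether) are the two sulfur-containing amino acids.
Matching residues: C2, C3, M5, C6, M7, M13, M15, C16.

8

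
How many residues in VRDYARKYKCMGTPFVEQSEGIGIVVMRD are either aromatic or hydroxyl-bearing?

Aromatic: F, W, Y. Hydroxyl-bearing: S, T, Y.
Aromatic residues here: Y4, Y8, F15 (3).
Hydroxyl-bearing residues here: Y4, Y8, T13, S19 (4).
Y is in both groups, so the 2 Y residues must not be double-counted.
Total = 3 + 4 − 2 = 5.

5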